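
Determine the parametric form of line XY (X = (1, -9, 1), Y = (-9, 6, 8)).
Direction vector d = Y - X = (-10, 15, 7)
x = 1 - 10t, y = -9 + 15t, z = 1 + 7t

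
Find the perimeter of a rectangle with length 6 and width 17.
Perimeter = 2 * (length + width)
Perimeter = 2 * (6 + 17)
Perimeter = 2 * 23
Perimeter = 46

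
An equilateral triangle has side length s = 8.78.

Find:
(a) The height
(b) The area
(a) Height h = s·√3/2 = 8.78·√3/2 = 7.604
(b) Area = (√3/4)·s² = (√3/4)·8.78² = (√3/4)·77.0884 = 33.38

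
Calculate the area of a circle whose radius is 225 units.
Area = pi * r²
Area = pi * 225²
Area = pi * 50625
Area = 159043.13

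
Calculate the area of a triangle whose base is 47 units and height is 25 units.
Area = (1/2) * base * height
Area = (1/2) * 47 * 25
Area = 587.50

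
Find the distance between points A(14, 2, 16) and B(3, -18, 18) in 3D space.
d = √[(-11)² + (-20)² + (2)²] = √525 = 22.91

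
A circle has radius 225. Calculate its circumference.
Circumference = 2 * pi * r
Circumference = 2 * pi * 225
Circumference = 1413.72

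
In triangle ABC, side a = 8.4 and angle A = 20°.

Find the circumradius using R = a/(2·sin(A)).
R = a/(2·sin(A)) = 8.4/(2·sin(20°))
R = 8.4/(2·0.342020) = 8.4/0.684040 = 12.28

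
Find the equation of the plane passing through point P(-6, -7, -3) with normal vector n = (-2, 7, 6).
d = n·P = (-2)(-6) + (7)(-7) + (6)(-3) = -55
Plane: -2x + 7y + 6z = -55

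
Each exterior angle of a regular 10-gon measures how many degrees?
Exterior angle of a regular n-gon = 360/n
Exterior angle = 360/10
Exterior angle = 36 degrees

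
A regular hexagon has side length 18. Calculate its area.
For a regular 6-gon with side length s = 18:
Apothem a = s / (2*tan(pi/6)) = 18 / (2*tan(pi/6)) ≈ 15.5885
Perimeter P = 6 * 18 = 108
Area = (1/2) * P * a = (1/2) * 108 * 15.5885 = 841.78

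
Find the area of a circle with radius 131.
Area = pi * r²
Area = pi * 131²
Area = pi * 17161
Area = 53912.87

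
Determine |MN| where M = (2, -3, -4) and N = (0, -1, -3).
d = √[(-2)² + (2)² + (1)²] = √9 = 3.0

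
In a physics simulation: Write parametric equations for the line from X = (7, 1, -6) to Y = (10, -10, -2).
Direction vector d = Y - X = (3, -11, 4)
x = 7 + 3t, y = 1 - 11t, z = -6 + 4t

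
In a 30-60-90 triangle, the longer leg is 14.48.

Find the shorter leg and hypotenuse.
In a 30-60-90 triangle, sides are in ratio 1 : √3 : 2.
Long leg = short leg·√3  →  short leg = 14.48/√3 = 8.36
Hypotenuse = 2·(short leg) = 2·14.48/√3 = 16.72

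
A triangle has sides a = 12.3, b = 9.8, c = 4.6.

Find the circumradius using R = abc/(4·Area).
s = (a+b+c)/2 = 13.35
Area = √(s(s-a)(s-b)(s-c)) = √(13.35·1.05·3.55·8.75) = 20.8667
R = abc/(4·Area) = (12.3·9.8·4.6)/(4·20.8667) = 554.484/83.4668 = 6.643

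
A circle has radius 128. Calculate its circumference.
Circumference = 2 * pi * r
Circumference = 2 * pi * 128
Circumference = 804.25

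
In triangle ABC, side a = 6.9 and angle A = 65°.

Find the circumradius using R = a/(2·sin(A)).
R = a/(2·sin(A)) = 6.9/(2·sin(65°))
R = 6.9/(2·0.906308) = 6.9/1.812616 = 3.807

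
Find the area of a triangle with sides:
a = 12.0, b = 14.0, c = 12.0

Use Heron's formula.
s = (a+b+c)/2 = (12.0+14.0+12.0)/2 = 19
A = √(s(s-a)(s-b)(s-c)) = √(19·7·5·7)
A = √4655 = 68.23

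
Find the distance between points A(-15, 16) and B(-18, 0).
Using the distance formula: d = sqrt((x₂-x₁)² + (y₂-y₁)²)
dx = (-18) - (-15) = -3
dy = 0 - 16 = -16
d = sqrt((-3)² + (-16)²) = sqrt(9 + 256) = sqrt(265) = 16.28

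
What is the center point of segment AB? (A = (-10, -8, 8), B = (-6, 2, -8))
Midpoint = ((-10-6)/2, (-8+2)/2, (8-8)/2) = (-8, -3, 0)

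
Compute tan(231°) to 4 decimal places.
tan(231 degrees) = 1.2349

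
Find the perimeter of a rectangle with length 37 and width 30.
Perimeter = 2 * (length + width)
Perimeter = 2 * (37 + 30)
Perimeter = 2 * 67
Perimeter = 134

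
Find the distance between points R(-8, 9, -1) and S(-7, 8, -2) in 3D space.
d = √[(1)² + (-1)² + (-1)²] = √3 = 1.732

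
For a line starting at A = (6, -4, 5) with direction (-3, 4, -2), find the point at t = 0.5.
P(0.5) = (6 + (-3)(0.5), -4 + 4(0.5), 5 + (-2)(0.5)) = (4.5, -2, 4)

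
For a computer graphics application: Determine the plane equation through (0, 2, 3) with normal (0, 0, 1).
d = n·P = (0)(0) + (0)(2) + (1)(3) = 3
Plane: z = 3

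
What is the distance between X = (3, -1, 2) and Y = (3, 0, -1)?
d = √[(0)² + (1)² + (-3)²] = √10 = 3.162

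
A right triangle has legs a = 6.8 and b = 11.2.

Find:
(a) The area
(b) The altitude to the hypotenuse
(a) Area = ½ab = ½·6.8·11.2 = 38.08
(b) Hypotenuse c = √(6.8² + 11.2²) = √171.68 = 13.1027
    Area = ½·c·h_c  →  h_c = 2·Area/c = 2·38.08/13.1027 = 5.813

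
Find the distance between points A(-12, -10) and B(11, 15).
Using the distance formula: d = sqrt((x₂-x₁)² + (y₂-y₁)²)
dx = 11 - (-12) = 23
dy = 15 - (-10) = 25
d = sqrt(23² + 25²) = sqrt(529 + 625) = sqrt(1154) = 33.97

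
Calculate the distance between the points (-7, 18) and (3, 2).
Using the distance formula: d = sqrt((x₂-x₁)² + (y₂-y₁)²)
dx = 3 - (-7) = 10
dy = 2 - 18 = -16
d = sqrt(10² + (-16)²) = sqrt(100 + 256) = sqrt(356) = 18.87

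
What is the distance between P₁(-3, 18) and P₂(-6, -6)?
Using the distance formula: d = sqrt((x₂-x₁)² + (y₂-y₁)²)
dx = (-6) - (-3) = -3
dy = (-6) - 18 = -24
d = sqrt((-3)² + (-24)²) = sqrt(9 + 576) = sqrt(585) = 24.19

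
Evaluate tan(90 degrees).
tan(90 degrees) = undefined
Decimal approximation: undefined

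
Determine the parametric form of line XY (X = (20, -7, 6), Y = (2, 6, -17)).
Direction vector d = Y - X = (-18, 13, -23)
x = 20 - 18t, y = -7 + 13t, z = 6 - 23t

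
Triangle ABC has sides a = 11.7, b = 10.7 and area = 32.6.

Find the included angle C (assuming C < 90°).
Area = ½ab·sin(C)  →  sin(C) = 2·Area/(ab)
sin(C) = 2·32.6/(11.7·10.7) = 0.520808
C = arcsin(0.520808) = 31.39°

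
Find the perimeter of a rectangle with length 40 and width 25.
Perimeter = 2 * (length + width)
Perimeter = 2 * (40 + 25)
Perimeter = 2 * 65
Perimeter = 130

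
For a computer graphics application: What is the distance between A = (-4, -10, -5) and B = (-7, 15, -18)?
d = √[(-3)² + (25)² + (-13)²] = √803 = 28.34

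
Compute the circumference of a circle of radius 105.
Circumference = 2 * pi * r
Circumference = 2 * pi * 105
Circumference = 659.73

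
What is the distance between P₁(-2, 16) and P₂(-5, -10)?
Using the distance formula: d = sqrt((x₂-x₁)² + (y₂-y₁)²)
dx = (-5) - (-2) = -3
dy = (-10) - 16 = -26
d = sqrt((-3)² + (-26)²) = sqrt(9 + 676) = sqrt(685) = 26.17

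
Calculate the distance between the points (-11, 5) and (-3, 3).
Using the distance formula: d = sqrt((x₂-x₁)² + (y₂-y₁)²)
dx = (-3) - (-11) = 8
dy = 3 - 5 = -2
d = sqrt(8² + (-2)²) = sqrt(64 + 4) = sqrt(68) = 8.25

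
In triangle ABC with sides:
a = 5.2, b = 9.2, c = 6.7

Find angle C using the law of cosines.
cos(C) = (a² + b² - c²)/(2ab)
cos(C) = (5.2² + 9.2² - 6.7²)/(2·5.2·9.2) = 66.79/95.68 = 0.698056
C = arccos(0.698056) = 45.73°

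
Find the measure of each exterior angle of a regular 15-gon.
Exterior angle of a regular n-gon = 360/n
Exterior angle = 360/15
Exterior angle = 24 degrees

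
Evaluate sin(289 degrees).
sin(289 degrees) = -0.9455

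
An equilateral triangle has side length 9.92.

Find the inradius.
For an equilateral triangle, r = s/(2√3) where s is the side.
r = 9.92/(2√3) = 9.92/3.464102 = 2.864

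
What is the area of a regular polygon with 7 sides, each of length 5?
For a regular 7-gon with side length s = 5:
Apothem a = s / (2*tan(pi/7)) = 5 / (2*tan(pi/7)) ≈ 5.1913
Perimeter P = 7 * 5 = 35
Area = (1/2) * P * a = (1/2) * 35 * 5.1913 = 90.85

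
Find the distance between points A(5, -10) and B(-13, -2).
Using the distance formula: d = sqrt((x₂-x₁)² + (y₂-y₁)²)
dx = (-13) - 5 = -18
dy = (-2) - (-10) = 8
d = sqrt((-18)² + 8²) = sqrt(324 + 64) = sqrt(388) = 19.70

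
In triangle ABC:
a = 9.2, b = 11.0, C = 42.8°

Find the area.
Using A = ½ab·sin(C):
A = ½·9.2·11.0·sin(42.8°) = ½·101.2·0.679441 = 34.38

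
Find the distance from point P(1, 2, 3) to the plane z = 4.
d = |0(1) + 0(2) + 1(3) - (4)| / √(0² + 0² + 1²) = 1/√1 = 1.0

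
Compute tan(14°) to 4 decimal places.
tan(14 degrees) = 0.2493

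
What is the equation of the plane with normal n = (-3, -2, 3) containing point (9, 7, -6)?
d = n·P = (-3)(9) + (-2)(7) + (3)(-6) = -59
Plane: -3x - 2y + 3z = -59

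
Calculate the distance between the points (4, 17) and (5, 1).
Using the distance formula: d = sqrt((x₂-x₁)² + (y₂-y₁)²)
dx = 5 - 4 = 1
dy = 1 - 17 = -16
d = sqrt(1² + (-16)²) = sqrt(1 + 256) = sqrt(257) = 16.03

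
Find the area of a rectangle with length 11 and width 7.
Area = length * width
Area = 11 * 7
Area = 77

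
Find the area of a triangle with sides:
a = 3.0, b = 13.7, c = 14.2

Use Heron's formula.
s = (a+b+c)/2 = (3.0+13.7+14.2)/2 = 15.45
A = √(s(s-a)(s-b)(s-c)) = √(15.45·12.45·1.75·1.25)
A = √420.771 = 20.51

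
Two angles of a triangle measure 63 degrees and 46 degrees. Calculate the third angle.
Sum of angles in a triangle = 180 degrees
Third angle = 180 - 63 - 46
Third angle = 71 degrees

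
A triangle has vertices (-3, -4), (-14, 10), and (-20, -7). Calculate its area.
Using the coordinate formula: Area = (1/2)|x₁(y₂-y₃) + x₂(y₃-y₁) + x₃(y₁-y₂)|
Area = (1/2)|(-3)(10-(-7)) + (-14)((-7)-(-4)) + (-20)((-4)-10)|
Area = (1/2)|(-3)*17 + (-14)*(-3) + (-20)*(-14)|
Area = (1/2)|(-51) + 42 + 280|
Area = (1/2)*271 = 135.50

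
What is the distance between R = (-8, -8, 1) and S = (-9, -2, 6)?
d = √[(-1)² + (6)² + (5)²] = √62 = 7.874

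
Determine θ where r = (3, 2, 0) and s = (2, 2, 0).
r·s = 10, |r|² = 13, |s|² = 8
cos θ = 10/√104 ≈ 0.9806
θ ≈ 11.31°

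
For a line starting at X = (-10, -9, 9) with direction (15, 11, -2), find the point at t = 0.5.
P(0.5) = (-10 + 15(0.5), -9 + 11(0.5), 9 + (-2)(0.5)) = (-2.5, -3.5, 8)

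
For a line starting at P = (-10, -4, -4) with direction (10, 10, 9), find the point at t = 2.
P(2) = (-10 + 10(2), -4 + 10(2), -4 + 9(2)) = (10, 16, 14)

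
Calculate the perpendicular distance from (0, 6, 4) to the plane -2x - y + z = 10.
d = |(-2)(0) + (-1)(6) + 1(4) - (10)| / √((-2)² + (-1)² + 1²) = 12/√6 = 4.899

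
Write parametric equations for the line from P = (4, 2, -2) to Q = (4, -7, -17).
Direction vector d = Q - P = (0, -9, -15)
x = 4, y = 2 - 9t, z = -2 - 15t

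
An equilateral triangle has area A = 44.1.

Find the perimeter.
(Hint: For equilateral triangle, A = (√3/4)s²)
A = (√3/4)s²  →  s² = 4A/√3 = 4·44.1/√3 = 101.845
s = 10.0918
Perimeter = 3s = 30.28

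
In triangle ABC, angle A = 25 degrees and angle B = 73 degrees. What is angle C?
Sum of angles in a triangle = 180 degrees
Third angle = 180 - 25 - 73
Third angle = 82 degrees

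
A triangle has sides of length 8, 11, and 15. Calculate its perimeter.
Perimeter = sum of all sides
Perimeter = 8 + 11 + 15
Perimeter = 34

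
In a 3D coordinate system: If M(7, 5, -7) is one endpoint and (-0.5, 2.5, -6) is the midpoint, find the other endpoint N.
N = (2×(-0.5) - 7, 2×2.5 - 5, 2×(-6) - (-7)) = (-8, 0, -5)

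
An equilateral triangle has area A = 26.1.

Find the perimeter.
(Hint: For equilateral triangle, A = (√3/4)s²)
A = (√3/4)s²  →  s² = 4A/√3 = 4·26.1/√3 = 60.2754
s = 7.76372
Perimeter = 3s = 23.29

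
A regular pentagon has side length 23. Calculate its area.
For a regular 5-gon with side length s = 23:
Apothem a = s / (2*tan(pi/5)) = 23 / (2*tan(pi/5)) ≈ 15.8284
Perimeter P = 5 * 23 = 115
Area = (1/2) * P * a = (1/2) * 115 * 15.8284 = 910.13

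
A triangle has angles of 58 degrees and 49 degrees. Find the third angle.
Sum of angles in a triangle = 180 degrees
Third angle = 180 - 58 - 49
Third angle = 73 degrees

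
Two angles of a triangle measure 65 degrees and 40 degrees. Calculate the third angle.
Sum of angles in a triangle = 180 degrees
Third angle = 180 - 65 - 40
Third angle = 75 degrees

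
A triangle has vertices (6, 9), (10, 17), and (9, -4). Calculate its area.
Using the coordinate formula: Area = (1/2)|x₁(y₂-y₃) + x₂(y₃-y₁) + x₃(y₁-y₂)|
Area = (1/2)|6(17-(-4)) + 10((-4)-9) + 9(9-17)|
Area = (1/2)|6*21 + 10*(-13) + 9*(-8)|
Area = (1/2)|126 + (-130) + (-72)|
Area = (1/2)*76 = 38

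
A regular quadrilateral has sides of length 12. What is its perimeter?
Perimeter = number of sides * side length
Perimeter = 4 * 12
Perimeter = 48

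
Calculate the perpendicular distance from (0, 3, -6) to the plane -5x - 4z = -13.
d = |(-5)(0) + 0(3) + (-4)(-6) - (-13)| / √((-5)² + 0² + (-4)²) = 37/√41 = 5.778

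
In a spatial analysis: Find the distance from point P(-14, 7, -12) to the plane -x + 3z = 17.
d = |(-1)(-14) + 0(7) + 3(-12) - (17)| / √((-1)² + 0² + 3²) = 39/√10 = 12.33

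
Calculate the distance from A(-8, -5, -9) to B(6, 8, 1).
d = √[(14)² + (13)² + (10)²] = √465 = 21.56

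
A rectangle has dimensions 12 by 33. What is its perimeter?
Perimeter = 2 * (length + width)
Perimeter = 2 * (12 + 33)
Perimeter = 2 * 45
Perimeter = 90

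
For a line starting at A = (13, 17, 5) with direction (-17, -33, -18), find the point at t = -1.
P(-1) = (13 + (-17)(-1), 17 + (-33)(-1), 5 + (-18)(-1)) = (30, 50, 23)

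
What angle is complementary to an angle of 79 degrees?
Complementary angles sum to 90 degrees.
Other angle = 90 - 79
Other angle = 11 degrees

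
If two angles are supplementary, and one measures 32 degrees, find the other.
Supplementary angles sum to 180 degrees.
Other angle = 180 - 32
Other angle = 148 degrees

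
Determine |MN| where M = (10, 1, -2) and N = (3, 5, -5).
d = √[(-7)² + (4)² + (-3)²] = √74 = 8.602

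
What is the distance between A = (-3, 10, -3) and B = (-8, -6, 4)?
d = √[(-5)² + (-16)² + (7)²] = √330 = 18.17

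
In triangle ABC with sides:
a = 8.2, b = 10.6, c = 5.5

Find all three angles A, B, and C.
By the law of cosines:
cos(A) = (b² + c² - a²)/(2bc) = 0.646398  →  A = 49.73°
cos(B) = (a² + c² - b²)/(2ac) = -0.164856  →  B = 99.49°
cos(C) = (a² + b² - c²)/(2ab) = 0.859123  →  C = 30.78°
Check: A + B + C = 180.0° ✓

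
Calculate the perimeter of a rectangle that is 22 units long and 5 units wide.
Perimeter = 2 * (length + width)
Perimeter = 2 * (22 + 5)
Perimeter = 2 * 27
Perimeter = 54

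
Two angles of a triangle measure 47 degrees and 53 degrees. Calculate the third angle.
Sum of angles in a triangle = 180 degrees
Third angle = 180 - 47 - 53
Third angle = 80 degrees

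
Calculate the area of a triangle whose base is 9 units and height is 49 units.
Area = (1/2) * base * height
Area = (1/2) * 9 * 49
Area = 220.50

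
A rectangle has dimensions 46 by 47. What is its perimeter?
Perimeter = 2 * (length + width)
Perimeter = 2 * (46 + 47)
Perimeter = 2 * 93
Perimeter = 186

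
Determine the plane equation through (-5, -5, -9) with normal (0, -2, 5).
d = n·P = (0)(-5) + (-2)(-5) + (5)(-9) = -35
Plane: -2y + 5z = -35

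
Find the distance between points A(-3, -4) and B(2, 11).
Using the distance formula: d = sqrt((x₂-x₁)² + (y₂-y₁)²)
dx = 2 - (-3) = 5
dy = 11 - (-4) = 15
d = sqrt(5² + 15²) = sqrt(25 + 225) = sqrt(250) = 15.81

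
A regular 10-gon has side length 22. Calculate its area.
For a regular 10-gon with side length s = 22:
Apothem a = s / (2*tan(pi/10)) = 22 / (2*tan(pi/10)) ≈ 33.8545
Perimeter P = 10 * 22 = 220
Area = (1/2) * P * a = (1/2) * 220 * 33.8545 = 3724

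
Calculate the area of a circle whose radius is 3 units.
Area = pi * r²
Area = pi * 3²
Area = pi * 9
Area = 28.27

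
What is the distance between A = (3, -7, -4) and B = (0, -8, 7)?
d = √[(-3)² + (-1)² + (11)²] = √131 = 11.45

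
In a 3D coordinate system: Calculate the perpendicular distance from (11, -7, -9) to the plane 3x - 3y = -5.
d = |3(11) + (-3)(-7) + 0(-9) - (-5)| / √(3² + (-3)² + 0²) = 59/√18 = 13.91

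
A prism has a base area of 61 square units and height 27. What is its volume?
Volume = base area * height
Volume = 61 * 27
Volume = 1647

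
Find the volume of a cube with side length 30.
Volume = s³
Volume = 30³
Volume = 27000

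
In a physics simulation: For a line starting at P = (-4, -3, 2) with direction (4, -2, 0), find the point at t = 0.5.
P(0.5) = (-4 + 4(0.5), -3 + (-2)(0.5), 2 + 0(0.5)) = (-2, -4, 2)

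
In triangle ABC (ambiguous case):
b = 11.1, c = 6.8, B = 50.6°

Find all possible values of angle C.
sin(C)/c = sin(B)/b  →  sin(C) = c·sin(B)/b = 6.8·sin(50.6°)/11.1 = 0.473386
C₁ = arcsin(0.473386) = 28.25°,  C₂ = 180° - C₁ = 151.75°
Check C₂: A = 180° - 50.6° - 151.75° = -22.35° ≤ 0, rejected
C = 28.25° (one solution)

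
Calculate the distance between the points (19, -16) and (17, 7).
Using the distance formula: d = sqrt((x₂-x₁)² + (y₂-y₁)²)
dx = 17 - 19 = -2
dy = 7 - (-16) = 23
d = sqrt((-2)² + 23²) = sqrt(4 + 529) = sqrt(533) = 23.09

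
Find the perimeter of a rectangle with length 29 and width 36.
Perimeter = 2 * (length + width)
Perimeter = 2 * (29 + 36)
Perimeter = 2 * 65
Perimeter = 130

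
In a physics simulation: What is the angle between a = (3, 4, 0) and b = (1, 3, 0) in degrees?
a·b = 15, |a|² = 25, |b|² = 10
cos θ = 15/√250 ≈ 0.9487
θ ≈ 18.43°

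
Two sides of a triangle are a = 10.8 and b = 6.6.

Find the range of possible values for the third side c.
By the triangle inequality: |a - b| < c < a + b
|10.8 - 6.6| < c < 10.8 + 6.6
4.2 < c < 17.4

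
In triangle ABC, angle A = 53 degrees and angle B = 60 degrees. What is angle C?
Sum of angles in a triangle = 180 degrees
Third angle = 180 - 53 - 60
Third angle = 67 degrees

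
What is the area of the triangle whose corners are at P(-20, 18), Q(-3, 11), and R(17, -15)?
Using the coordinate formula: Area = (1/2)|x₁(y₂-y₃) + x₂(y₃-y₁) + x₃(y₁-y₂)|
Area = (1/2)|(-20)(11-(-15)) + (-3)((-15)-18) + 17(18-11)|
Area = (1/2)|(-20)*26 + (-3)*(-33) + 17*7|
Area = (1/2)|(-520) + 99 + 119|
Area = (1/2)*302 = 151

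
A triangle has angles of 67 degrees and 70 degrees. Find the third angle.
Sum of angles in a triangle = 180 degrees
Third angle = 180 - 67 - 70
Third angle = 43 degrees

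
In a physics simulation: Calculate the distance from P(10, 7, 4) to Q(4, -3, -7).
d = √[(-6)² + (-10)² + (-11)²] = √257 = 16.03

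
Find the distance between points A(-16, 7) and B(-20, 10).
Using the distance formula: d = sqrt((x₂-x₁)² + (y₂-y₁)²)
dx = (-20) - (-16) = -4
dy = 10 - 7 = 3
d = sqrt((-4)² + 3²) = sqrt(16 + 9) = sqrt(25) = 5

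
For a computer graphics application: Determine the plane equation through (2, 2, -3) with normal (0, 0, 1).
d = n·P = (0)(2) + (0)(2) + (1)(-3) = -3
Plane: z = -3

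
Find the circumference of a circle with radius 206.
Circumference = 2 * pi * r
Circumference = 2 * pi * 206
Circumference = 1294.34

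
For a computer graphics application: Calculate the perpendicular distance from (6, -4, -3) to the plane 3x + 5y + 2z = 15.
d = |3(6) + 5(-4) + 2(-3) - (15)| / √(3² + 5² + 2²) = 23/√38 = 3.731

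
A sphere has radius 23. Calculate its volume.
Volume = (4/3) * pi * r³
Volume = (4/3) * pi * 23³
Volume = (4/3) * pi * 12167
Volume = 50965.01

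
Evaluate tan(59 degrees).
tan(59 degrees) = 1.6643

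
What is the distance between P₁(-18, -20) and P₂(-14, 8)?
Using the distance formula: d = sqrt((x₂-x₁)² + (y₂-y₁)²)
dx = (-14) - (-18) = 4
dy = 8 - (-20) = 28
d = sqrt(4² + 28²) = sqrt(16 + 784) = sqrt(800) = 28.28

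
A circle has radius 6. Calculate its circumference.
Circumference = 2 * pi * r
Circumference = 2 * pi * 6
Circumference = 37.70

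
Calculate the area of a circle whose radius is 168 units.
Area = pi * r²
Area = pi * 168²
Area = pi * 28224
Area = 88668.31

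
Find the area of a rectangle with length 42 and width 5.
Area = length * width
Area = 42 * 5
Area = 210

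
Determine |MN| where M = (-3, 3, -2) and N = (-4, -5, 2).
d = √[(-1)² + (-8)² + (4)²] = √81 = 9.0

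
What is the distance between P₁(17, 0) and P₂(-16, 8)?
Using the distance formula: d = sqrt((x₂-x₁)² + (y₂-y₁)²)
dx = (-16) - 17 = -33
dy = 8 - 0 = 8
d = sqrt((-33)² + 8²) = sqrt(1089 + 64) = sqrt(1153) = 33.96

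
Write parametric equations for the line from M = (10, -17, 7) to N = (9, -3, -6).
Direction vector d = N - M = (-1, 14, -13)
x = 10 - t, y = -17 + 14t, z = 7 - 13t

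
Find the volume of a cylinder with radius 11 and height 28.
Volume = pi * r² * h
Volume = pi * 11² * 28
Volume = pi * 121 * 28
Volume = pi * 3388
Volume = 10643.72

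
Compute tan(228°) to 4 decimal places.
tan(228 degrees) = 1.1106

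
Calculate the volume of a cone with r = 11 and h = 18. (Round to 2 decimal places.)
Volume = (1/3) * pi * r² * h
Volume = (1/3) * pi * 11² * 18
Volume = (1/3) * pi * 121 * 18
Volume = (1/3) * pi * 2178
Volume = 2280.80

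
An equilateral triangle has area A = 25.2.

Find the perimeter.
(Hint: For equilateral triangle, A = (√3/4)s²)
A = (√3/4)s²  →  s² = 4A/√3 = 4·25.2/√3 = 58.1969
s = 7.62869
Perimeter = 3s = 22.89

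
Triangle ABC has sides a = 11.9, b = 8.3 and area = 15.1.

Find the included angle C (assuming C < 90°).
Area = ½ab·sin(C)  →  sin(C) = 2·Area/(ab)
sin(C) = 2·15.1/(11.9·8.3) = 0.305761
C = arcsin(0.305761) = 17.8°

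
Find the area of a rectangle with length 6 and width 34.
Area = length * width
Area = 6 * 34
Area = 204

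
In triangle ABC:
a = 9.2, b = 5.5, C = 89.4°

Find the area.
Using A = ½ab·sin(C):
A = ½·9.2·5.5·sin(89.4°) = ½·50.6·0.999945 = 25.3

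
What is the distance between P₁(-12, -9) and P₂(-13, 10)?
Using the distance formula: d = sqrt((x₂-x₁)² + (y₂-y₁)²)
dx = (-13) - (-12) = -1
dy = 10 - (-9) = 19
d = sqrt((-1)² + 19²) = sqrt(1 + 361) = sqrt(362) = 19.03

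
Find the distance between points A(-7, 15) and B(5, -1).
Using the distance formula: d = sqrt((x₂-x₁)² + (y₂-y₁)²)
dx = 5 - (-7) = 12
dy = (-1) - 15 = -16
d = sqrt(12² + (-16)²) = sqrt(144 + 256) = sqrt(400) = 20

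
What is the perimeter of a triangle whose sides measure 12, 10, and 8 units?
Perimeter = sum of all sides
Perimeter = 12 + 10 + 8
Perimeter = 30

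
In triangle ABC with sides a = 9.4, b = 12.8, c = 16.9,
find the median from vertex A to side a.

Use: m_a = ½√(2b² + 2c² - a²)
m_a = ½√(2·12.8² + 2·16.9² - 9.4²)
m_a = ½√(327.68 + 571.22 - 88.36) = ½√810.54 = 14.23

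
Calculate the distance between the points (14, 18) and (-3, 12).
Using the distance formula: d = sqrt((x₂-x₁)² + (y₂-y₁)²)
dx = (-3) - 14 = -17
dy = 12 - 18 = -6
d = sqrt((-17)² + (-6)²) = sqrt(289 + 36) = sqrt(325) = 18.03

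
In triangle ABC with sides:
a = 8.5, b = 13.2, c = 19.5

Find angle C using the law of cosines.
cos(C) = (a² + b² - c²)/(2ab)
cos(C) = (8.5² + 13.2² - 19.5²)/(2·8.5·13.2) = -133.76/224.4 = -0.596078
C = arccos(-0.596078) = 126.6°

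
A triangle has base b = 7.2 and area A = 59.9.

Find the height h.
A = ½bh  →  h = 2A/b
h = 2·59.9/7.2 = 16.64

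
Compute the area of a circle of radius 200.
Area = pi * r²
Area = pi * 200²
Area = pi * 40000
Area = 125663.71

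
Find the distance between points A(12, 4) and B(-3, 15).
Using the distance formula: d = sqrt((x₂-x₁)² + (y₂-y₁)²)
dx = (-3) - 12 = -15
dy = 15 - 4 = 11
d = sqrt((-15)² + 11²) = sqrt(225 + 121) = sqrt(346) = 18.60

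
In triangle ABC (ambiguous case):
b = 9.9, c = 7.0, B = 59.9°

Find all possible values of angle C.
sin(C)/c = sin(B)/b  →  sin(C) = c·sin(B)/b = 7.0·sin(59.9°)/9.9 = 0.611723
C₁ = arcsin(0.611723) = 37.71°,  C₂ = 180° - C₁ = 142.29°
Check C₂: A = 180° - 59.9° - 142.29° = -22.19° ≤ 0, rejected
C = 37.71° (one solution)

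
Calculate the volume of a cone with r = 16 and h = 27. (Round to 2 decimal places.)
Volume = (1/3) * pi * r² * h
Volume = (1/3) * pi * 16² * 27
Volume = (1/3) * pi * 256 * 27
Volume = (1/3) * pi * 6912
Volume = 7238.23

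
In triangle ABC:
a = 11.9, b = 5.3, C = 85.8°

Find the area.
Using A = ½ab·sin(C):
A = ½·11.9·5.3·sin(85.8°) = ½·63.07·0.997314 = 31.45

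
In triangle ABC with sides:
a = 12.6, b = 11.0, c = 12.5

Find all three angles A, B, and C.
By the law of cosines:
cos(A) = (b² + c² - a²)/(2bc) = 0.430873  →  A = 64.48°
cos(B) = (a² + c² - b²)/(2ac) = 0.615905  →  B = 51.98°
cos(C) = (a² + b² - c²)/(2ab) = 0.445563  →  C = 63.54°
Check: A + B + C = 180.0° ✓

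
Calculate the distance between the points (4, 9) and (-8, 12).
Using the distance formula: d = sqrt((x₂-x₁)² + (y₂-y₁)²)
dx = (-8) - 4 = -12
dy = 12 - 9 = 3
d = sqrt((-12)² + 3²) = sqrt(144 + 9) = sqrt(153) = 12.37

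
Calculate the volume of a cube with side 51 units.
Volume = s³
Volume = 51³
Volume = 132651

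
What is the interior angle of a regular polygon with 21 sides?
Interior angle of a regular n-gon = (n-2)*180/n
Interior angle = (21-2)*180/21
Interior angle = 19*180/21
Interior angle = 3420/21
Interior angle = 162.86 degrees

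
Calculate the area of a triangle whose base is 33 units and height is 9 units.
Area = (1/2) * base * height
Area = (1/2) * 33 * 9
Area = 148.50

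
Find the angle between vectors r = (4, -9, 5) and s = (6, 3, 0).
r·s = -3, |r|² = 122, |s|² = 45
cos θ = -3/√5490 ≈ -0.04049
θ ≈ 92.32°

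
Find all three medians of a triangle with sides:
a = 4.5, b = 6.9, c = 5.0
Using m_x = ½√(2y² + 2z² - x²):
m_a = ½√(2·6.9² + 2·5.0² - 4.5²) = ½√124.97 = 5.589
m_b = ½√(2·4.5² + 2·5.0² - 6.9²) = ½√42.89 = 3.275
m_c = ½√(2·4.5² + 2·6.9² - 5.0²) = ½√110.72 = 5.261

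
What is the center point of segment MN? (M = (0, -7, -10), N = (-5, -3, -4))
Midpoint = ((0-5)/2, (-7-3)/2, (-10-4)/2) = (-2.5, -5, -7)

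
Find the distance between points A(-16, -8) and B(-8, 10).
Using the distance formula: d = sqrt((x₂-x₁)² + (y₂-y₁)²)
dx = (-8) - (-16) = 8
dy = 10 - (-8) = 18
d = sqrt(8² + 18²) = sqrt(64 + 324) = sqrt(388) = 19.70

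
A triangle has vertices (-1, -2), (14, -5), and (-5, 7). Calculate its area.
Using the coordinate formula: Area = (1/2)|x₁(y₂-y₃) + x₂(y₃-y₁) + x₃(y₁-y₂)|
Area = (1/2)|(-1)((-5)-7) + 14(7-(-2)) + (-5)((-2)-(-5))|
Area = (1/2)|(-1)*(-12) + 14*9 + (-5)*3|
Area = (1/2)|12 + 126 + (-15)|
Area = (1/2)*123 = 61.50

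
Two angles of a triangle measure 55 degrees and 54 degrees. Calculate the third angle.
Sum of angles in a triangle = 180 degrees
Third angle = 180 - 55 - 54
Third angle = 71 degrees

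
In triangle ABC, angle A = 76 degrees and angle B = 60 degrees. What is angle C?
Sum of angles in a triangle = 180 degrees
Third angle = 180 - 76 - 60
Third angle = 44 degrees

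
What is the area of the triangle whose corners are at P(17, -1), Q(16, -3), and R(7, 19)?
Using the coordinate formula: Area = (1/2)|x₁(y₂-y₃) + x₂(y₃-y₁) + x₃(y₁-y₂)|
Area = (1/2)|17((-3)-19) + 16(19-(-1)) + 7((-1)-(-3))|
Area = (1/2)|17*(-22) + 16*20 + 7*2|
Area = (1/2)|(-374) + 320 + 14|
Area = (1/2)*40 = 20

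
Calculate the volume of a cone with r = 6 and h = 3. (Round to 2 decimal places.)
Volume = (1/3) * pi * r² * h
Volume = (1/3) * pi * 6² * 3
Volume = (1/3) * pi * 36 * 3
Volume = (1/3) * pi * 108
Volume = 113.10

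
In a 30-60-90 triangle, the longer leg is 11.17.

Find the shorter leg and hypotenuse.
In a 30-60-90 triangle, sides are in ratio 1 : √3 : 2.
Long leg = short leg·√3  →  short leg = 11.17/√3 = 6.449
Hypotenuse = 2·(short leg) = 2·11.17/√3 = 12.9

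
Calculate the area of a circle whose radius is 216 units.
Area = pi * r²
Area = pi * 216²
Area = pi * 46656
Area = 146574.15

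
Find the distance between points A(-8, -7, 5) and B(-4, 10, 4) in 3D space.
d = √[(4)² + (17)² + (-1)²] = √306 = 17.49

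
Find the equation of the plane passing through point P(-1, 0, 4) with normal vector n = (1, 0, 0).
d = n·P = (1)(-1) + (0)(0) + (0)(4) = -1
Plane: x = -1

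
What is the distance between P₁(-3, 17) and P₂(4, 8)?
Using the distance formula: d = sqrt((x₂-x₁)² + (y₂-y₁)²)
dx = 4 - (-3) = 7
dy = 8 - 17 = -9
d = sqrt(7² + (-9)²) = sqrt(49 + 81) = sqrt(130) = 11.40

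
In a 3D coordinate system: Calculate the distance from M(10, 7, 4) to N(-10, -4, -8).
d = √[(-20)² + (-11)² + (-12)²] = √665 = 25.79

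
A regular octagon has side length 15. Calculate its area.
For a regular 8-gon with side length s = 15:
Apothem a = s / (2*tan(pi/8)) = 15 / (2*tan(pi/8)) ≈ 18.1066
Perimeter P = 8 * 15 = 120
Area = (1/2) * P * a = (1/2) * 120 * 18.1066 = 1086.40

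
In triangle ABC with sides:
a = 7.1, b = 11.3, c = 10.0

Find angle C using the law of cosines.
cos(C) = (a² + b² - c²)/(2ab)
cos(C) = (7.1² + 11.3² - 10.0²)/(2·7.1·11.3) = 78.1/160.46 = 0.486726
C = arccos(0.486726) = 60.87°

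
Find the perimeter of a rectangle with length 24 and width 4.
Perimeter = 2 * (length + width)
Perimeter = 2 * (24 + 4)
Perimeter = 2 * 28
Perimeter = 56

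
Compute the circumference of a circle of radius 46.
Circumference = 2 * pi * r
Circumference = 2 * pi * 46
Circumference = 289.03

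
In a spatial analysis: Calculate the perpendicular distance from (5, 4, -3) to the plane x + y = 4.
d = |1(5) + 1(4) + 0(-3) - (4)| / √(1² + 1² + 0²) = 5/√2 = 3.536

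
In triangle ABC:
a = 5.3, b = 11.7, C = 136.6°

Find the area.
Using A = ½ab·sin(C):
A = ½·5.3·11.7·sin(136.6°) = ½·62.01·0.687088 = 21.3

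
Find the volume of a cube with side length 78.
Volume = s³
Volume = 78³
Volume = 474552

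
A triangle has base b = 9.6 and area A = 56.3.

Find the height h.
A = ½bh  →  h = 2A/b
h = 2·56.3/9.6 = 11.73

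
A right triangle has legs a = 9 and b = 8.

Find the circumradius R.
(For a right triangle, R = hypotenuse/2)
Hypotenuse c = √(9² + 8²) = √145 = 12.0416
R = c/2 = 6.021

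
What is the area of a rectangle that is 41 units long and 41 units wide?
Area = length * width
Area = 41 * 41
Area = 1681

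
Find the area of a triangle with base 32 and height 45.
Area = (1/2) * base * height
Area = (1/2) * 32 * 45
Area = 720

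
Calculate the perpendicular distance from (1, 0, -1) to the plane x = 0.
d = |1(1) + 0(0) + 0(-1) - (0)| / √(1² + 0² + 0²) = 1/√1 = 1.0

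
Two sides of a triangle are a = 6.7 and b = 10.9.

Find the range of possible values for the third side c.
By the triangle inequality: |a - b| < c < a + b
|6.7 - 10.9| < c < 6.7 + 10.9
4.2 < c < 17.6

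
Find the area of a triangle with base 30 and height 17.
Area = (1/2) * base * height
Area = (1/2) * 30 * 17
Area = 255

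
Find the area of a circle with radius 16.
Area = pi * r²
Area = pi * 16²
Area = pi * 256
Area = 804.25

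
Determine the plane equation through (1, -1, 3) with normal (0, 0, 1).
d = n·P = (0)(1) + (0)(-1) + (1)(3) = 3
Plane: z = 3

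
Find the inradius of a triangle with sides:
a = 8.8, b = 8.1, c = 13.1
s = (a+b+c)/2 = (8.8+8.1+13.1)/2 = 15
Area = √(s(s-a)(s-b)(s-c)) = √(15·6.2·6.9·1.9) = 34.9175
r = Area/s = 34.9175/15 = 2.328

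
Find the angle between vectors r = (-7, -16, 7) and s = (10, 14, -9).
r·s = -357, |r|² = 354, |s|² = 377
cos θ = -357/√133458 ≈ -0.9772
θ ≈ 167.7°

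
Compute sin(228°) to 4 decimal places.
sin(228 degrees) = -0.7431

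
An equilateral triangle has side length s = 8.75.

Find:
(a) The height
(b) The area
(a) Height h = s·√3/2 = 8.75·√3/2 = 7.578
(b) Area = (√3/4)·s² = (√3/4)·8.75² = (√3/4)·76.5625 = 33.15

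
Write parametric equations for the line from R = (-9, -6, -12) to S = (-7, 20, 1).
Direction vector d = S - R = (2, 26, 13)
x = -9 + 2t, y = -6 + 26t, z = -12 + 13t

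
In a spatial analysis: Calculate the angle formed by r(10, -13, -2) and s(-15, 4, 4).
r·s = -210, |r|² = 273, |s|² = 257
cos θ = -210/√70161 ≈ -0.7928
θ ≈ 142.4°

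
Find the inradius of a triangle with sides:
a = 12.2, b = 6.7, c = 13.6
s = (a+b+c)/2 = (12.2+6.7+13.6)/2 = 16.25
Area = √(s(s-a)(s-b)(s-c)) = √(16.25·4.05·9.55·2.65) = 40.8111
r = Area/s = 40.8111/16.25 = 2.511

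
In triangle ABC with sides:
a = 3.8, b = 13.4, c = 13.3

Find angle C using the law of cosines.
cos(C) = (a² + b² - c²)/(2ab)
cos(C) = (3.8² + 13.4² - 13.3²)/(2·3.8·13.4) = 17.11/101.84 = 0.168009
C = arccos(0.168009) = 80.33°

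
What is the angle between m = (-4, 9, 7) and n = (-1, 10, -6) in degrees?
m·n = 52, |m|² = 146, |n|² = 137
cos θ = 52/√20002 ≈ 0.3677
θ ≈ 68.43°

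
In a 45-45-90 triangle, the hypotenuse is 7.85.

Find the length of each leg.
In a 45-45-90 triangle, hypotenuse = leg·√2  →  leg = hypotenuse/√2
leg = 7.85/√2 = 5.551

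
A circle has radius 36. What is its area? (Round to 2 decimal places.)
Area = pi * r²
Area = pi * 36²
Area = pi * 1296
Area = 4071.50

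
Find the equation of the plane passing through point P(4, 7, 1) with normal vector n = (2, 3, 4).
d = n·P = (2)(4) + (3)(7) + (4)(1) = 33
Plane: 2x + 3y + 4z = 33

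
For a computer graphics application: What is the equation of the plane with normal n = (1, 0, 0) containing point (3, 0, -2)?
d = n·P = (1)(3) + (0)(0) + (0)(-2) = 3
Plane: x = 3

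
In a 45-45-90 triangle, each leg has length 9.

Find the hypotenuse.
Hypotenuse = 9√2 = 12.73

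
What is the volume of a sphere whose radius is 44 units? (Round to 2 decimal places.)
Volume = (4/3) * pi * r³
Volume = (4/3) * pi * 44³
Volume = (4/3) * pi * 85184
Volume = 356817.90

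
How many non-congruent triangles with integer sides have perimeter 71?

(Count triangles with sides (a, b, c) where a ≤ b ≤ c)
With a ≤ b ≤ c and a + b + c = 71, the triangle inequality a + b > c gives c < 71/2, so c ≤ 35.
Iterate a from 1 to ⌊p/3⌋ = 23; for each a, b ranges from a to ⌊(p−a)/2⌋ with c = p − a − b, keeping only c ≥ b.
Triples: (1, 35, 35), (2, 34, 35), (3, 33, 35), …
Count = 114 triangles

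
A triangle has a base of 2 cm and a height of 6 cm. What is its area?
Area = (1/2) * base * height
Area = (1/2) * 2 * 6
Area = 6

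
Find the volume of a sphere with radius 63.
Volume = (4/3) * pi * r³
Volume = (4/3) * pi * 63³
Volume = (4/3) * pi * 250047
Volume = 1047394.42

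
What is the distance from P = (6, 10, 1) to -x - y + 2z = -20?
d = |(-1)(6) + (-1)(10) + 2(1) - (-20)| / √((-1)² + (-1)² + 2²) = 6/√6 = 2.449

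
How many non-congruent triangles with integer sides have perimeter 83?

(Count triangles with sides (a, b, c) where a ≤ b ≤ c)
With a ≤ b ≤ c and a + b + c = 83, the triangle inequality a + b > c gives c < 83/2, so c ≤ 41.
Iterate a from 1 to ⌊p/3⌋ = 27; for each a, b ranges from a to ⌊(p−a)/2⌋ with c = p − a − b, keeping only c ≥ b.
Triples: (1, 41, 41), (2, 40, 41), (3, 39, 41), …
Count = 154 triangles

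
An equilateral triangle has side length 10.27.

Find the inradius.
For an equilateral triangle, r = s/(2√3) where s is the side.
r = 10.27/(2√3) = 10.27/3.464102 = 2.965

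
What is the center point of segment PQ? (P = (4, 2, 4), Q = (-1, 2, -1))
Midpoint = ((4-1)/2, (2+2)/2, (4-1)/2) = (1.5, 2, 1.5)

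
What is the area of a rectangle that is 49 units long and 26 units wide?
Area = length * width
Area = 49 * 26
Area = 1274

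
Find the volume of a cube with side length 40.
Volume = s³
Volume = 40³
Volume = 64000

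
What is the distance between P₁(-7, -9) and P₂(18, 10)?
Using the distance formula: d = sqrt((x₂-x₁)² + (y₂-y₁)²)
dx = 18 - (-7) = 25
dy = 10 - (-9) = 19
d = sqrt(25² + 19²) = sqrt(625 + 361) = sqrt(986) = 31.40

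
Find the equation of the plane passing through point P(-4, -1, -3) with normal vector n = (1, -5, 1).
d = n·P = (1)(-4) + (-5)(-1) + (1)(-3) = -2
Plane: x - 5y + z = -2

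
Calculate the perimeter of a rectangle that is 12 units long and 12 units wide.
Perimeter = 2 * (length + width)
Perimeter = 2 * (12 + 12)
Perimeter = 2 * 24
Perimeter = 48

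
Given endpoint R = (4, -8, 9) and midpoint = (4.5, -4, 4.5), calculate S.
S = (2×4.5 - 4, 2×(-4) - (-8), 2×4.5 - 9) = (5, 0, 0)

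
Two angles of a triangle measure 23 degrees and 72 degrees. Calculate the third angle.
Sum of angles in a triangle = 180 degrees
Third angle = 180 - 23 - 72
Third angle = 85 degrees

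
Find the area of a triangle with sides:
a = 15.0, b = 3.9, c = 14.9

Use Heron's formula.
s = (a+b+c)/2 = (15.0+3.9+14.9)/2 = 16.9
A = √(s(s-a)(s-b)(s-c)) = √(16.9·1.9·13·2)
A = √834.86 = 28.89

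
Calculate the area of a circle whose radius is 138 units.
Area = pi * r²
Area = pi * 138²
Area = pi * 19044
Area = 59828.49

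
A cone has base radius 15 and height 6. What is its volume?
Volume = (1/3) * pi * r² * h
Volume = (1/3) * pi * 15² * 6
Volume = (1/3) * pi * 225 * 6
Volume = (1/3) * pi * 1350
Volume = 1413.72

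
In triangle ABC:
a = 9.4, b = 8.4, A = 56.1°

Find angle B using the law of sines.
sin(B)/b = sin(A)/a
sin(B) = b·sin(A)/a = 8.4·sin(56.1°)/9.4 = 0.741713
B = arcsin(0.741713) = 47.88°  (b ≤ a, so B ≤ A and the acute solution is unique)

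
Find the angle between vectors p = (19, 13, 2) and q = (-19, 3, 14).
p·q = -294, |p|² = 534, |q|² = 566
cos θ = -294/√302244 ≈ -0.5348
θ ≈ 122.3°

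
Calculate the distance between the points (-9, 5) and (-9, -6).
Using the distance formula: d = sqrt((x₂-x₁)² + (y₂-y₁)²)
dx = (-9) - (-9) = 0
dy = (-6) - 5 = -11
d = sqrt(0² + (-11)²) = sqrt(0 + 121) = sqrt(121) = 11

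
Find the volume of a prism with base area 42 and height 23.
Volume = base area * height
Volume = 42 * 23
Volume = 966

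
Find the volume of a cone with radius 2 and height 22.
Volume = (1/3) * pi * r² * h
Volume = (1/3) * pi * 2² * 22
Volume = (1/3) * pi * 4 * 22
Volume = (1/3) * pi * 88
Volume = 92.15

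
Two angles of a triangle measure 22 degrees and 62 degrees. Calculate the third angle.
Sum of angles in a triangle = 180 degrees
Third angle = 180 - 22 - 62
Third angle = 96 degrees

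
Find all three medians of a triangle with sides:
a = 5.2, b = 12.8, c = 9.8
Using m_x = ½√(2y² + 2z² - x²):
m_a = ½√(2·12.8² + 2·9.8² - 5.2²) = ½√492.72 = 11.1
m_b = ½√(2·5.2² + 2·9.8² - 12.8²) = ½√82.32 = 4.537
m_c = ½√(2·5.2² + 2·12.8² - 9.8²) = ½√285.72 = 8.452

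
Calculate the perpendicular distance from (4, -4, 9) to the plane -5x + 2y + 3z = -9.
d = |(-5)(4) + 2(-4) + 3(9) - (-9)| / √((-5)² + 2² + 3²) = 8/√38 = 1.298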